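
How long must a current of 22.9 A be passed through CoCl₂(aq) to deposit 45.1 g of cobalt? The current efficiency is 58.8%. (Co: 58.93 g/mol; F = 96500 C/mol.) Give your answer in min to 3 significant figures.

n(Co) = 45.1 / 58.93 = 0.7653 mol
Co²⁺ + 2e⁻ → Co, so n(e⁻) = 2 × 0.7653 = 1.531 mol
Q = 1.531 × 96500 / 0.588 = 2.513×10^5 C
t = Q / I = 2.513×10^5 / 22.9 = 10970 s = 183 min

183 min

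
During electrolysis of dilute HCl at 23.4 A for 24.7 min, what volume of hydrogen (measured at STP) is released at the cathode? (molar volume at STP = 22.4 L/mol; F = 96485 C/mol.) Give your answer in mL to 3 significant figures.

4030 mL

Charge passed = 23.4 × 1482 = 34680 C
n(e⁻) = Q/F = 34680/96485 = 0.3594 mol
2H⁺ + 2e⁻ → H₂, so n(H₂) = 0.3594 / 2 = 0.1797 mol
V = 0.1797 × 22.4 = 4.025 L
= 4030 mL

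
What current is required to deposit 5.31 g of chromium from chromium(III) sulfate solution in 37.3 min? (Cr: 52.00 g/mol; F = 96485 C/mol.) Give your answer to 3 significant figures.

n(Cr) = 5.31 / 52.00 = 0.1021 mol
Cr³⁺ + 3e⁻ → Cr, so n(e⁻) = 3 × 0.1021 = 0.3063 mol
Q = 0.3063 × 96485 = 29550 C
I = Q / t = 29550 / 2238 s = 13.2 A

13.2 A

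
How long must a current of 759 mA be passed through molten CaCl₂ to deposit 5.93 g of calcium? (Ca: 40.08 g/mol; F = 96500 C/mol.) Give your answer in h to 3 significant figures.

n(Ca) = 5.93 / 40.08 = 0.1480 mol
Ca²⁺ + 2e⁻ → Ca, so n(e⁻) = 2 × 0.1480 = 0.2960 mol
Q = 0.2960 × 96500 = 28560 C
t = Q / I = 28560 / 0.759 = 37630 s = 10.5 h

10.5 h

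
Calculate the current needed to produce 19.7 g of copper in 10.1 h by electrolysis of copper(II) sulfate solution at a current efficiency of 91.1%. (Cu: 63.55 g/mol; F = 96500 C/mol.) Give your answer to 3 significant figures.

1.81 A

n(Cu) = 19.7 / 63.55 = 0.3100 mol
Cu²⁺ + 2e⁻ → Cu, so n(e⁻) = 2 × 0.3100 = 0.6200 mol
Q = 0.6200 × 96500 / 0.911 = 65680 C
I = Q / t = 65680 / 36360 s = 1.81 A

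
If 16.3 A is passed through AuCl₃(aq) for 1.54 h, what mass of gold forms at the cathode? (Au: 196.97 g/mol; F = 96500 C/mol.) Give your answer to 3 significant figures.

Q = It = 16.3 × 5544 = 90370 C
n(e⁻) = 90370 / 96500 = 0.9365 mol
Au³⁺ + 3e⁻ → Au, so n(Au) = 0.9365 / 3 = 0.3122 mol
m = 0.3122 × 196.97 = 61.5 g

61.5 g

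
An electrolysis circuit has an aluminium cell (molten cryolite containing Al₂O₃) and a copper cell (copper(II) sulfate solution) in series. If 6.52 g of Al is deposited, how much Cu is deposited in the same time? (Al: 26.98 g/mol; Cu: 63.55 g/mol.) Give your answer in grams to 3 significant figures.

23.0 g

n(Al) = 6.52 / 26.98 = 0.2417 mol
Al³⁺ + 3e⁻ → Al, so n(e⁻) = 3 × 0.2417 = 0.7251 mol
Since the cells are in series, n(e⁻) in the Cu cell is also 0.7251 mol.
Cu²⁺ + 2e⁻ → Cu, so n(Cu) = 0.7251 / 2 = 0.3626 mol
m(Cu) = 0.3626 × 63.55 = 23.0 g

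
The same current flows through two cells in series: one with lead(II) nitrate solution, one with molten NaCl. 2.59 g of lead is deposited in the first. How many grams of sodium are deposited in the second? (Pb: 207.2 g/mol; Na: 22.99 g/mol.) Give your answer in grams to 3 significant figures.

n(Pb) = 2.59 / 207.2 = 0.01250 mol
Pb²⁺ + 2e⁻ → Pb, so n(e⁻) = 2 × 0.01250 = 0.02500 mol
Since the cells are in series, n(e⁻) in the Na cell is also 0.02500 mol.
Na⁺ + e⁻ → Na, so n(Na) = 0.02500 mol
m(Na) = 0.02500 × 22.99 = 0.575 g

0.575 g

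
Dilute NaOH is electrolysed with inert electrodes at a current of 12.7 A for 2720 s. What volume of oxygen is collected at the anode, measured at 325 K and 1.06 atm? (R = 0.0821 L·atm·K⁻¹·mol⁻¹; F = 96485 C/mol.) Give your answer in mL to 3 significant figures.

Q = 12.7 A × 2720 s = 34540 C
n(e⁻) = Q/F = 34540/96485 = 0.3580 mol
2H₂O → O₂ + 4H⁺ + 4e⁻, so n(O₂) = 0.3580 / 4 = 0.08950 mol
V = nRT/P = 0.08950 × 0.0821 × 325 / 1.06 = 2.253 L
= 2250 mL

2250 mL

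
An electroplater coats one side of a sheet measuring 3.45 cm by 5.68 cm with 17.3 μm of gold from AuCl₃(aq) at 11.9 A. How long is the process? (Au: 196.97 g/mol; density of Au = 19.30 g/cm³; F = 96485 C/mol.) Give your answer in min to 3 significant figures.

Plated area = 3.45 × 5.68 = 19.60 cm²
Volume = 19.60 × 17.3×10⁻⁴ cm = 0.03391 cm³
m(Au) = 0.03391 × 19.30 = 0.6545 g
n(Au) = 0.6545 / 196.97 = 0.003323 mol; n(e⁻) = 3 × 0.003323 = 0.009969 mol
Q = 0.009969 × 96485 = 961.9 C
t = 961.9 / 11.9 = 80.83 s = 1.35 min

1.35 min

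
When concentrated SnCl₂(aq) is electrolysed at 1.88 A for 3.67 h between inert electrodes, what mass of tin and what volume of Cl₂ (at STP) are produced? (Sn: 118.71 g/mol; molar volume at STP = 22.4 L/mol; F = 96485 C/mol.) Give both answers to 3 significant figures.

15.3 g Sn; 2.88 L Cl₂

Q = 1.88 × 13212 = 24840 C; n(e⁻) = 24840 / 96485 = 0.2574 mol
Cathode: Sn²⁺ + 2e⁻ → Sn → n(Sn) = 0.2574/2 = 0.1287 mol → 15.3 g
Anode: 2Cl⁻ → Cl₂ + 2e⁻ → n(Cl₂) = 0.2574/2 = 0.1287 mol → 2.88 L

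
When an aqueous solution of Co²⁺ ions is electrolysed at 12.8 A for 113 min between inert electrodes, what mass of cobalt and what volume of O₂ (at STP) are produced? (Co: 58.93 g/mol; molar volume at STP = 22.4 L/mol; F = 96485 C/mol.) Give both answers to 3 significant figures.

Q = 12.8 × 6780 = 86780 C; n(e⁻) = 86780 / 96485 = 0.8994 mol
Cathode: Co²⁺ + 2e⁻ → Co → n(Co) = 0.8994/2 = 0.4497 mol → 26.5 g
Anode: 2H₂O → O₂ + 4H⁺ + 4e⁻ → n(O₂) = 0.8994/4 = 0.2249 mol → 5.04 L

26.5 g Co; 5.04 L O₂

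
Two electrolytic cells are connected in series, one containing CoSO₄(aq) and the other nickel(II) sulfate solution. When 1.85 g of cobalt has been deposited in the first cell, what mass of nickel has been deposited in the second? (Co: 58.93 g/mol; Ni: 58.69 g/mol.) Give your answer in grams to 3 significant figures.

1.84 g

n(Co) = 1.85 / 58.93 = 0.03139 mol
Co²⁺ + 2e⁻ → Co, so n(e⁻) = 2 × 0.03139 = 0.06278 mol
The cells are in series, so the same charge (and hence the same n(e⁻) = 0.06278 mol) passes through both.
Ni²⁺ + 2e⁻ → Ni, so n(Ni) = 0.06278 / 2 = 0.03139 mol
m(Ni) = 0.03139 × 58.69 = 1.84 g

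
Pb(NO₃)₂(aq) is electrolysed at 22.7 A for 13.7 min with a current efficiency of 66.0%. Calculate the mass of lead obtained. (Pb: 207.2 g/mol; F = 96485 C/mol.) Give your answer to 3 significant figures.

Q = 22.7 × 822 = 18660 C
n(e⁻) = 18660 / 96485 = 0.1934 mol
Pb²⁺ + 2e⁻ → Pb, so theoretical m(Pb) = 0.09670 × 207.2 = 20.04 g
Actual mass = 66.0% × 20.04 = 13.2 g

13.2 g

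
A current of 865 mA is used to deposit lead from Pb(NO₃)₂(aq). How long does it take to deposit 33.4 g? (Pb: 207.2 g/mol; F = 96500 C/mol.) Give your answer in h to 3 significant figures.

n(Pb) = 33.4 / 207.2 = 0.1612 mol
Pb²⁺ + 2e⁻ → Pb, so n(e⁻) = 2 × 0.1612 = 0.3224 mol
Q = 0.3224 × 96500 = 31110 C
t = Q / I = 31110 / 0.865 = 35970 s = 9.99 h

9.99 h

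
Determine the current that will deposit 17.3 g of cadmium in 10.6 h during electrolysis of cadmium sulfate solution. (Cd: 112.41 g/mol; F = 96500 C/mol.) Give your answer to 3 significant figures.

0.778 A

n(Cd) = 17.3 / 112.41 = 0.1539 mol
Cd²⁺ + 2e⁻ → Cd, so n(e⁻) = 2 × 0.1539 = 0.3078 mol
Q = 0.3078 × 96500 = 29700 C
I = Q / t = 29700 / 38160 s = 0.778 A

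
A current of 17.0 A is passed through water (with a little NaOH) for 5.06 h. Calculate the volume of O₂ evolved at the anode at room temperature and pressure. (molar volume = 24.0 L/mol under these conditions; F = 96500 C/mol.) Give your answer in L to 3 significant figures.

19.3 L

Q = It = 17.0 × 18216 = 3.097×10^5 C
n(e⁻) = 3.097×10^5 / 96500 = 3.209 mol
2H₂O → O₂ + 4H⁺ + 4e⁻, so n(O₂) = 3.209 / 4 = 0.8023 mol
V = 0.8023 × 24.0 = 19.26 L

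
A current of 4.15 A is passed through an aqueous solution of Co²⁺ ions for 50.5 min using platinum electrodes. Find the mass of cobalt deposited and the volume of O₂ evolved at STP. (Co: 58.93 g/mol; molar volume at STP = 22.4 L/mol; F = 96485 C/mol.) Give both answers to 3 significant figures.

Q = 4.15 × 3030 = 12570 C; n(e⁻) = 12570 / 96485 = 0.1303 mol
Cathode: Co²⁺ + 2e⁻ → Co → n(Co) = 0.1303/2 = 0.06515 mol → 3.84 g
Anode: 2H₂O → O₂ + 4H⁺ + 4e⁻ → n(O₂) = 0.1303/4 = 0.03258 mol → 0.730 L

3.84 g Co; 0.730 L O₂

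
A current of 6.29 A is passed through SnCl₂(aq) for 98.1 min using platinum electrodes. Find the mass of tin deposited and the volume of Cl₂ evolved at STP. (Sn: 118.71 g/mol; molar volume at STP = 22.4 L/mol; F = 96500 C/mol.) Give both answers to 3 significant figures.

22.8 g Sn; 4.30 L Cl₂

Q = 6.29 × 5886 = 37020 C; n(e⁻) = 37020 / 96500 = 0.3836 mol
Cathode: Sn²⁺ + 2e⁻ → Sn → n(Sn) = 0.3836/2 = 0.1918 mol → 22.8 g
Anode: 2Cl⁻ → Cl₂ + 2e⁻ → n(Cl₂) = 0.3836/2 = 0.1918 mol → 4.30 L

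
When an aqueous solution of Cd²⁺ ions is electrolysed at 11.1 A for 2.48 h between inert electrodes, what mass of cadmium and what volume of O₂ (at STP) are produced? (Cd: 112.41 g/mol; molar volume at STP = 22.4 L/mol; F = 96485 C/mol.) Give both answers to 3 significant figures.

57.7 g Cd; 5.75 L O₂

Q = 11.1 × 8928 = 99100 C; n(e⁻) = 99100 / 96485 = 1.027 mol
Cathode: Cd²⁺ + 2e⁻ → Cd → n(Cd) = 1.027/2 = 0.5135 mol → 57.7 g
Anode: 2H₂O → O₂ + 4H⁺ + 4e⁻ → n(O₂) = 1.027/4 = 0.2568 mol → 5.75 L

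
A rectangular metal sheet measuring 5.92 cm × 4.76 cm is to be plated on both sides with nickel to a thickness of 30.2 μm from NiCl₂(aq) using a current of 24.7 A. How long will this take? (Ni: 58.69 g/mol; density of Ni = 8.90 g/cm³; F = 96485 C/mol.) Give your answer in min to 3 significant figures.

3.36 min

Plated area = 2 × 5.92 × 4.76 = 56.36 cm²
Volume = 56.36 × 30.2×10⁻⁴ cm = 0.1702 cm³
m(Ni) = 0.1702 × 8.90 = 1.515 g
n(Ni) = 1.515 / 58.69 = 0.02581 mol; n(e⁻) = 2 × 0.02581 = 0.05162 mol
Q = 0.05162 × 96485 = 4981 C
t = 4981 / 24.7 = 201.7 s = 3.36 min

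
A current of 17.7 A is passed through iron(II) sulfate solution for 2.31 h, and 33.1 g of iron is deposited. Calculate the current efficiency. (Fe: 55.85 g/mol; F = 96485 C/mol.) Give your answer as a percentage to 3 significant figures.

Q = 17.7 × 8316 = 1.472×10^5 C
n(e⁻) = 1.472×10^5 / 96485 = 1.526 mol
Fe²⁺ + 2e⁻ → Fe, so theoretical n(Fe) = 0.7630 mol → 42.61 g
Efficiency = 33.1 / 42.61 = 0.7768 = 77.7%

77.7%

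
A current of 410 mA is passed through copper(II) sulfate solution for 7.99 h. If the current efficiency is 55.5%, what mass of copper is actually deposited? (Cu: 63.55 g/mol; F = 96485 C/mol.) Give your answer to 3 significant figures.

Q = 0.410 × 28764 = 11790 C
n(e⁻) = 11790 / 96485 = 0.1222 mol
Cu²⁺ + 2e⁻ → Cu, so theoretical m(Cu) = 0.06110 × 63.55 = 3.883 g
Actual mass = 55.5% × 3.883 = 2.16 g

2.16 g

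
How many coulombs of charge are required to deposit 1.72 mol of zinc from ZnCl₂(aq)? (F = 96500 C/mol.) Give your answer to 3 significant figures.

3.32×10^5 C

Zn²⁺ + 2e⁻ → Zn, so n(e⁻) = 2 × 1.72 = 3.440 mol
Q = 3.440 × 96500 = 3.320×10^5 C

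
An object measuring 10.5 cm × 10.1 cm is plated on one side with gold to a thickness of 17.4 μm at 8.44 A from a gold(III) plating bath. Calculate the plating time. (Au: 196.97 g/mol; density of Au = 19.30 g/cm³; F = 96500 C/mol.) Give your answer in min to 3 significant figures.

10.3 min

Plated area = 10.5 × 10.1 = 106.1 cm²
Volume = 106.1 × 17.4×10⁻⁴ cm = 0.1846 cm³
m(Au) = 0.1846 × 19.30 = 3.563 g
n(Au) = 3.563 / 196.97 = 0.01809 mol; n(e⁻) = 3 × 0.01809 = 0.05427 mol
Q = 0.05427 × 96500 = 5237 C
t = 5237 / 8.44 = 620.5 s = 10.3 min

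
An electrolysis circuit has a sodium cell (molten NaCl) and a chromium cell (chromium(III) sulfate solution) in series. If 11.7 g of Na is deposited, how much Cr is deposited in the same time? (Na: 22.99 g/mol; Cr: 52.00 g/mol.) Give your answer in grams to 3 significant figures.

n(Na) = 11.7 / 22.99 = 0.5089 mol
Na⁺ + e⁻ → Na, so n(e⁻) = 0.5089 mol
Same current for the same time ⇒ same n(e⁻) = 0.5089 mol in both cells.
Cr³⁺ + 3e⁻ → Cr, so n(Cr) = 0.5089 / 3 = 0.1696 mol
m(Cr) = 0.1696 × 52.00 = 8.82 g

8.82 g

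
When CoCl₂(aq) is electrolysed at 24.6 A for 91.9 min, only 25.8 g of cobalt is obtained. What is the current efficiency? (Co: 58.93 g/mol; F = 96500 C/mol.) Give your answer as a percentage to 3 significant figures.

62.3%

Q = 24.6 × 5514 = 1.356×10^5 C
n(e⁻) = 1.356×10^5 / 96500 = 1.405 mol
Co²⁺ + 2e⁻ → Co, so theoretical n(Co) = 0.7025 mol → 41.40 g
Efficiency = 25.8 / 41.40 = 0.6232 = 62.3%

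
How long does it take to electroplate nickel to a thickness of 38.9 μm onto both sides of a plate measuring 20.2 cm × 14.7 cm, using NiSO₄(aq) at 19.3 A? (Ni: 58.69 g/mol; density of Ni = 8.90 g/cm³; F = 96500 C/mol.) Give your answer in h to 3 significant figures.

Plated area = 2 × 20.2 × 14.7 = 593.9 cm²
Volume = 593.9 × 38.9×10⁻⁴ cm = 2.310 cm³
m(Ni) = 2.310 × 8.90 = 20.56 g
n(Ni) = 20.56 / 58.69 = 0.3503 mol; n(e⁻) = 2 × 0.3503 = 0.7006 mol
Q = 0.7006 × 96500 = 67610 C
t = 67610 / 19.3 = 3503 s = 0.973 h

0.973 h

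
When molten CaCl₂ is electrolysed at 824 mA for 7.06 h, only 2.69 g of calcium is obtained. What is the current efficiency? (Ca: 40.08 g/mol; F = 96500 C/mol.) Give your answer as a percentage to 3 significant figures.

61.9%

Q = 0.824 × 25416 = 20940 C
n(e⁻) = 20940 / 96500 = 0.2170 mol
Ca²⁺ + 2e⁻ → Ca, so theoretical n(Ca) = 0.1085 mol → 4.349 g
Efficiency = 2.69 / 4.349 = 0.6185 = 61.9%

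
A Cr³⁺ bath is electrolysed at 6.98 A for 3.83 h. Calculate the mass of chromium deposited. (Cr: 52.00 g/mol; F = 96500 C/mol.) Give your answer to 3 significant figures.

17.3 g

Q = 6.98 A × 13788 s = 96240 C
Moles of electrons = 96240 / 96500 = 0.9973 mol
Cr³⁺ + 3e⁻ → Cr, so n(Cr) = 0.9973 / 3 = 0.3324 mol
m = 0.3324 × 52.00 = 17.3 g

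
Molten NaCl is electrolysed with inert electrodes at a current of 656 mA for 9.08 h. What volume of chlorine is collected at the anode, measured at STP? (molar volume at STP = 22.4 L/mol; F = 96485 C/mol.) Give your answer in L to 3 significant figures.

2.49 L

Q = 0.656 A × 32688 s = 21440 C
n(e⁻) = Q/F = 21440/96485 = 0.2222 mol
2Cl⁻ → Cl₂ + 2e⁻, so n(Cl₂) = 0.2222 / 2 = 0.1111 mol
V = 0.1111 × 22.4 = 2.489 L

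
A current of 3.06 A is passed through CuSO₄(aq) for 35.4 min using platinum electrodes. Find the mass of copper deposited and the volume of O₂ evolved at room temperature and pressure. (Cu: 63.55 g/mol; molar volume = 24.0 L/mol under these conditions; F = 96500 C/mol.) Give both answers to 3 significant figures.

2.14 g Cu; 0.404 L O₂

Q = 3.06 × 2124 = 6499 C; n(e⁻) = 6499 / 96500 = 0.06735 mol
Cathode: Cu²⁺ + 2e⁻ → Cu → n(Cu) = 0.06735/2 = 0.03368 mol → 2.14 g
Anode: 2H₂O → O₂ + 4H⁺ + 4e⁻ → n(O₂) = 0.06735/4 = 0.01684 mol → 0.404 L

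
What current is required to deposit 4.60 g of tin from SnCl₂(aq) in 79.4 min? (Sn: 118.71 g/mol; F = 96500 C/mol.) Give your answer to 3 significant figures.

n(Sn) = 4.60 / 118.71 = 0.03875 mol
Sn²⁺ + 2e⁻ → Sn, so n(e⁻) = 2 × 0.03875 = 0.07750 mol
Q = 0.07750 × 96500 = 7479 C
I = Q / t = 7479 / 4764 s = 1.57 A

1.57 A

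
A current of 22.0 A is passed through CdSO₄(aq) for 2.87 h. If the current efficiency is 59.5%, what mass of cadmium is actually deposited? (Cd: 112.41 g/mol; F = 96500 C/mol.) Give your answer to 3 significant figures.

78.8 g

Q = 22.0 × 10332 = 2.273×10^5 C
n(e⁻) = 2.273×10^5 / 96500 = 2.355 mol
Cd²⁺ + 2e⁻ → Cd, so theoretical m(Cd) = 1.178 × 112.41 = 132.4 g
Actual mass = 59.5% × 132.4 = 78.8 g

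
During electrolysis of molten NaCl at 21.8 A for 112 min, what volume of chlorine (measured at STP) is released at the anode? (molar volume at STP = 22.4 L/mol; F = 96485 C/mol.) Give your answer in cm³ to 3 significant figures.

17000 cm³

Q = It = 21.8 × 6720 = 1.465×10^5 C
n(e⁻) = Q/F = 1.465×10^5/96485 = 1.518 mol
2Cl⁻ → Cl₂ + 2e⁻, so n(Cl₂) = 1.518 / 2 = 0.7590 mol
V = 0.7590 × 22.4 = 17.00 L
= 17000 cm³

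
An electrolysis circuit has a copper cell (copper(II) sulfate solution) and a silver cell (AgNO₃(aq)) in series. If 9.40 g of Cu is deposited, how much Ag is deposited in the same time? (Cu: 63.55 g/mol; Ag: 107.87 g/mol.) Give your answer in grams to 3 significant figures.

n(Cu) = 9.40 / 63.55 = 0.1479 mol
Cu²⁺ + 2e⁻ → Cu, so n(e⁻) = 2 × 0.1479 = 0.2958 mol
Since the cells are in series, n(e⁻) in the Ag cell is also 0.2958 mol.
Ag⁺ + e⁻ → Ag, so n(Ag) = 0.2958 mol
m(Ag) = 0.2958 × 107.87 = 31.9 g

31.9 g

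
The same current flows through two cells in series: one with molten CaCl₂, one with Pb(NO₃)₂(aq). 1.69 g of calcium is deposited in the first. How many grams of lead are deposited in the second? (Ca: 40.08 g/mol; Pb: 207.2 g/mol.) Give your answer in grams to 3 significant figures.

n(Ca) = 1.69 / 40.08 = 0.04217 mol
Ca²⁺ + 2e⁻ → Ca, so n(e⁻) = 2 × 0.04217 = 0.08434 mol
Since the cells are in series, n(e⁻) in the Pb cell is also 0.08434 mol.
Pb²⁺ + 2e⁻ → Pb, so n(Pb) = 0.08434 / 2 = 0.04217 mol
m(Pb) = 0.04217 × 207.2 = 8.74 g

8.74 g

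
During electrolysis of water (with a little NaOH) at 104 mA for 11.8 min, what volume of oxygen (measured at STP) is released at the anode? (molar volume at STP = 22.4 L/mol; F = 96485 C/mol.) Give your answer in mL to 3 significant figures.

4.27 mL

Q = It = 0.104 × 708 = 73.63 C
n(e⁻) = Q/F = 73.63/96485 = 7.631×10^-4 mol
2H₂O → O₂ + 4H⁺ + 4e⁻, so n(O₂) = 7.631×10^-4 / 4 = 1.908×10^-4 mol
V = 1.908×10^-4 × 22.4 = 0.004274 L
= 4.27 mL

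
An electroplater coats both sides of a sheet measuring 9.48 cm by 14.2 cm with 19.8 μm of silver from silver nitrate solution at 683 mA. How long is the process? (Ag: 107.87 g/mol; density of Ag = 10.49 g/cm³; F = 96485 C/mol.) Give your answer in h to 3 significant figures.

Plated area = 2 × 9.48 × 14.2 = 269.2 cm²
Volume = 269.2 × 19.8×10⁻⁴ cm = 0.5330 cm³
m(Ag) = 0.5330 × 10.49 = 5.591 g
n(Ag) = 5.591 / 107.87 = 0.05183 mol; n(e⁻) = 0.05183 mol
Q = 0.05183 × 96485 = 5001 C
t = 5001 / 0.683 = 7322 s = 2.03 h

2.03 h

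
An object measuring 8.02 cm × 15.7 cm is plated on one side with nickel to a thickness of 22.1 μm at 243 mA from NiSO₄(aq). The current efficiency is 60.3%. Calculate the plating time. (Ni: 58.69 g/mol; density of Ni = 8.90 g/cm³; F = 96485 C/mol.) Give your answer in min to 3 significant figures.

926 min

Plated area = 8.02 × 15.7 = 125.9 cm²
Volume = 125.9 × 22.1×10⁻⁴ cm = 0.2782 cm³
m(Ni) = 0.2782 × 8.90 = 2.476 g
n(Ni) = 2.476 / 58.69 = 0.04219 mol; n(e⁻) = 2 × 0.04219 = 0.08438 mol
Q = 0.08438 × 96485 / 0.603 = 13500 C
t = 13500 / 0.243 = 55560 s = 926 min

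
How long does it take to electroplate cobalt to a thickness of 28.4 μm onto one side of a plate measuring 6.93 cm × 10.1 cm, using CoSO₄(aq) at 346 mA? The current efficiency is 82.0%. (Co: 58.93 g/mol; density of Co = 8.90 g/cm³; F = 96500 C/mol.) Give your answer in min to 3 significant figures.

340 min

Plated area = 6.93 × 10.1 = 69.99 cm²
Volume = 69.99 × 28.4×10⁻⁴ cm = 0.1988 cm³
m(Co) = 0.1988 × 8.90 = 1.769 g
n(Co) = 1.769 / 58.93 = 0.03002 mol; n(e⁻) = 2 × 0.03002 = 0.06004 mol
Q = 0.06004 × 96500 / 0.820 = 7066 C
t = 7066 / 0.346 = 20420 s = 340 min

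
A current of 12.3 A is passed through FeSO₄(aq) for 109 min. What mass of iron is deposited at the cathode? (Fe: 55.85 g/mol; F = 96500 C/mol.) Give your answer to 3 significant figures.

23.3 g

Q = 12.3 A × 6540 s = 80440 C
n(e⁻) = Q/F = 80440/96500 = 0.8336 mol
Fe²⁺ + 2e⁻ → Fe, so n(Fe) = 0.8336 / 2 = 0.4168 mol
m = 0.4168 × 55.85 = 23.3 g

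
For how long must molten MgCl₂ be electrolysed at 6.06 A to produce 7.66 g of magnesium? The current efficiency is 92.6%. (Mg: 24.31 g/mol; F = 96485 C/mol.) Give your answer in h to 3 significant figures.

3.01 h

n(Mg) = 7.66 / 24.31 = 0.3151 mol
Mg²⁺ + 2e⁻ → Mg, so n(e⁻) = 2 × 0.3151 = 0.6302 mol
Q = 0.6302 × 96485 / 0.926 = 65660 C
t = Q / I = 65660 / 6.06 = 10830 s = 3.01 h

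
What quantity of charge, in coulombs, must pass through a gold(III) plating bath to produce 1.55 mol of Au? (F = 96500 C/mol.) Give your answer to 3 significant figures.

4.49×10^5 C

Au³⁺ + 3e⁻ → Au, so n(e⁻) = 3 × 1.55 = 4.650 mol
Q = 4.650 × 96500 = 4.487×10^5 C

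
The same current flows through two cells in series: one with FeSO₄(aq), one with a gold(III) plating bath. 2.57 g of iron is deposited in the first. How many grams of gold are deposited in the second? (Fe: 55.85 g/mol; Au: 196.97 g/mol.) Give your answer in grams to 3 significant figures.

6.04 g

n(Fe) = 2.57 / 55.85 = 0.04602 mol
Fe²⁺ + 2e⁻ → Fe, so n(e⁻) = 2 × 0.04602 = 0.09204 mol
The cells are in series, so the same charge (and hence the same n(e⁻) = 0.09204 mol) passes through both.
Au³⁺ + 3e⁻ → Au, so n(Au) = 0.09204 / 3 = 0.03068 mol
m(Au) = 0.03068 × 196.97 = 6.04 g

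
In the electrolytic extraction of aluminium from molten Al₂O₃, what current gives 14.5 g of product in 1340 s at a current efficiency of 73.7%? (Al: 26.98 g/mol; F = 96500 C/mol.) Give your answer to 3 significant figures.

n(Al) = 14.5 / 26.98 = 0.5374 mol
Al³⁺ + 3e⁻ → Al, so n(e⁻) = 3 × 0.5374 = 1.612 mol
Q = 1.612 × 96500 / 0.737 = 2.111×10^5 C
I = Q / t = 2.111×10^5 / 1340 s = 158 A

158 A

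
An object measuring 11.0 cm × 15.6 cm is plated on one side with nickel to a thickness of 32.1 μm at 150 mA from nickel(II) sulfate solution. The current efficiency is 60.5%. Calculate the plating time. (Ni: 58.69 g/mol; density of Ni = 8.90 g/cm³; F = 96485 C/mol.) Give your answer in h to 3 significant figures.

Plated area = 11.0 × 15.6 = 171.6 cm²
Volume = 171.6 × 32.1×10⁻⁴ cm = 0.5508 cm³
m(Ni) = 0.5508 × 8.90 = 4.902 g
n(Ni) = 4.902 / 58.69 = 0.08352 mol; n(e⁻) = 2 × 0.08352 = 0.1670 mol
Q = 0.1670 × 96485 / 0.605 = 26630 C
t = 26630 / 0.150 = 1.775×10^5 s = 49.3 h

49.3 h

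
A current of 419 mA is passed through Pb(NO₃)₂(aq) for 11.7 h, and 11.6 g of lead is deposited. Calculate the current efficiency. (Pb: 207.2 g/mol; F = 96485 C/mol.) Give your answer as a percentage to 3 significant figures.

61.2%

Q = 0.419 × 42120 = 17650 C
n(e⁻) = 17650 / 96485 = 0.1829 mol
Pb²⁺ + 2e⁻ → Pb, so theoretical n(Pb) = 0.09145 mol → 18.95 g
Efficiency = 11.6 / 18.95 = 0.6121 = 61.2%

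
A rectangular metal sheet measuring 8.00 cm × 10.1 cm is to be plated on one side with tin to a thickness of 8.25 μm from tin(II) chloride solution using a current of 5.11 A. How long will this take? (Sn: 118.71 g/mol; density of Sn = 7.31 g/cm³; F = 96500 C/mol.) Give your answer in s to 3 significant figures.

155 s

Plated area = 8.00 × 10.1 = 80.80 cm²
Volume = 80.80 × 8.25×10⁻⁴ cm = 0.06666 cm³
m(Sn) = 0.06666 × 7.31 = 0.4873 g
n(Sn) = 0.4873 / 118.71 = 0.004105 mol; n(e⁻) = 2 × 0.004105 = 0.008210 mol
Q = 0.008210 × 96500 = 792.3 C
t = 792.3 / 5.11 = 155.0 s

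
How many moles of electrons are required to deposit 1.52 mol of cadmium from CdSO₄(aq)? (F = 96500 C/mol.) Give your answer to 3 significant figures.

3.04 mol

Cd²⁺ + 2e⁻ → Cd, so n(e⁻) = 2 × 1.52 = 3.040 mol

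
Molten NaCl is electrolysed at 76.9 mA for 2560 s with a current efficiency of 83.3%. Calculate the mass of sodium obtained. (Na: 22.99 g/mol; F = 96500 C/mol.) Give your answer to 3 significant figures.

Q = 0.0769 × 2560 = 196.9 C
n(e⁻) = 196.9 / 96500 = 0.002040 mol
Na⁺ + e⁻ → Na, so theoretical m(Na) = 0.002040 × 22.99 = 0.04690 g
Actual mass = 83.3% × 0.04690 = 0.0391 g

0.0391 g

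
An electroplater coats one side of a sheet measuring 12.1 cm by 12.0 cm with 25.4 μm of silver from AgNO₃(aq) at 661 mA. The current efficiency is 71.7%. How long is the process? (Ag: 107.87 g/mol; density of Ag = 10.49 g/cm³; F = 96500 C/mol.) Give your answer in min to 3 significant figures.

122 min

Plated area = 12.1 × 12.0 = 145.2 cm²
Volume = 145.2 × 25.4×10⁻⁴ cm = 0.3688 cm³
m(Ag) = 0.3688 × 10.49 = 3.869 g
n(Ag) = 3.869 / 107.87 = 0.03587 mol; n(e⁻) = 0.03587 mol
Q = 0.03587 × 96500 / 0.717 = 4828 C
t = 4828 / 0.661 = 7304 s = 122 min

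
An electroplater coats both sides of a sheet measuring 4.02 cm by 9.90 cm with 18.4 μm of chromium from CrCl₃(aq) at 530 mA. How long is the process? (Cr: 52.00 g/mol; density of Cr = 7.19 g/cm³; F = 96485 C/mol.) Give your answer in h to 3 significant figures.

3.07 h

Plated area = 2 × 4.02 × 9.90 = 79.60 cm²
Volume = 79.60 × 18.4×10⁻⁴ cm = 0.1465 cm³
m(Cr) = 0.1465 × 7.19 = 1.053 g
n(Cr) = 1.053 / 52.00 = 0.02025 mol; n(e⁻) = 3 × 0.02025 = 0.06075 mol
Q = 0.06075 × 96485 = 5861 C
t = 5861 / 0.530 = 11060 s = 3.07 h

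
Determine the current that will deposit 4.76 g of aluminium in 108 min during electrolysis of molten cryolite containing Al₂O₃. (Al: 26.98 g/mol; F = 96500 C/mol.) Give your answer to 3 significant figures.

n(Al) = 4.76 / 26.98 = 0.1764 mol
Al³⁺ + 3e⁻ → Al, so n(e⁻) = 3 × 0.1764 = 0.5292 mol
Q = 0.5292 × 96500 = 51070 C
I = Q / t = 51070 / 6480 s = 7.88 A

7.88 A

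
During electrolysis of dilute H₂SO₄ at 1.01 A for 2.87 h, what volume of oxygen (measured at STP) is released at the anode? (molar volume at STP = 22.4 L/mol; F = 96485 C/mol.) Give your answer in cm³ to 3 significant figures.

Q = 1.01 A × 10332 s = 10440 C
n(e⁻) = 10440 / 96485 = 0.1082 mol
2H₂O → O₂ + 4H⁺ + 4e⁻, so n(O₂) = 0.1082 / 4 = 0.02705 mol
V = 0.02705 × 22.4 = 0.6059 L
= 606 cm³

606 cm³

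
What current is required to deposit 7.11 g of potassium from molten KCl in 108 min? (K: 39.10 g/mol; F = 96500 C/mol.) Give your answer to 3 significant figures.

2.71 A

n(K) = 7.11 / 39.10 = 0.1818 mol
K⁺ + e⁻ → K, so n(e⁻) = 0.1818 mol
Q = 0.1818 × 96500 = 17540 C
I = Q / t = 17540 / 6480 s = 2.71 A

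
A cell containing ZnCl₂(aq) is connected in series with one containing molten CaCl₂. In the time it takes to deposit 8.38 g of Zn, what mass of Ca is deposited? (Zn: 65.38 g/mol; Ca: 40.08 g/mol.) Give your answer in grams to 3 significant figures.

5.14 g

n(Zn) = 8.38 / 65.38 = 0.1282 mol
Zn²⁺ + 2e⁻ → Zn, so n(e⁻) = 2 × 0.1282 = 0.2564 mol
The cells are in series, so the same charge (and hence the same n(e⁻) = 0.2564 mol) passes through both.
Ca²⁺ + 2e⁻ → Ca, so n(Ca) = 0.2564 / 2 = 0.1282 mol
m(Ca) = 0.1282 × 40.08 = 5.14 g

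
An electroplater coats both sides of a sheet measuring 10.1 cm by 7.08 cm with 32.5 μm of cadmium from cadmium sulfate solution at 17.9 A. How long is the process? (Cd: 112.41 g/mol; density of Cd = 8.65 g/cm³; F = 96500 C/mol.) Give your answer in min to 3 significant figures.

Plated area = 2 × 10.1 × 7.08 = 143.0 cm²
Volume = 143.0 × 32.5×10⁻⁴ cm = 0.4648 cm³
m(Cd) = 0.4648 × 8.65 = 4.021 g
n(Cd) = 4.021 / 112.41 = 0.03577 mol; n(e⁻) = 2 × 0.03577 = 0.07154 mol
Q = 0.07154 × 96500 = 6904 C
t = 6904 / 17.9 = 385.7 s = 6.43 min

6.43 min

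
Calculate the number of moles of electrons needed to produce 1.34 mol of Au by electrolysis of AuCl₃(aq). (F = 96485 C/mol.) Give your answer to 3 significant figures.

4.02 mol

Au³⁺ + 3e⁻ → Au, so n(e⁻) = 3 × 1.34 = 4.020 mol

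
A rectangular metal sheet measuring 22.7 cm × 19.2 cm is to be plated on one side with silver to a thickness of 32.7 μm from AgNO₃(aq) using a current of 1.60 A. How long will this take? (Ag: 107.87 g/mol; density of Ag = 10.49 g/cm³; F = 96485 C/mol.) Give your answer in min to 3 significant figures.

Plated area = 22.7 × 19.2 = 435.8 cm²
Volume = 435.8 × 32.7×10⁻⁴ cm = 1.425 cm³
m(Ag) = 1.425 × 10.49 = 14.95 g
n(Ag) = 14.95 / 107.87 = 0.1386 mol; n(e⁻) = 0.1386 mol
Q = 0.1386 × 96485 = 13370 C
t = 13370 / 1.60 = 8356 s = 139 min

139 min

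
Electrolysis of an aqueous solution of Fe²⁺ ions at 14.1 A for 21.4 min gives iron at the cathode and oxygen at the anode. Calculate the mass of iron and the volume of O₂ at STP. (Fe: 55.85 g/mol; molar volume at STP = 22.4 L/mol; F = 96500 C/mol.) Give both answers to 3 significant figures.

5.24 g Fe; 1.05 L O₂

Q = 14.1 × 1284 = 18100 C; n(e⁻) = 18100 / 96500 = 0.1876 mol
Cathode: Fe²⁺ + 2e⁻ → Fe → n(Fe) = 0.1876/2 = 0.09380 mol → 5.24 g
Anode: 2H₂O → O₂ + 4H⁺ + 4e⁻ → n(O₂) = 0.1876/4 = 0.04690 mol → 1.05 L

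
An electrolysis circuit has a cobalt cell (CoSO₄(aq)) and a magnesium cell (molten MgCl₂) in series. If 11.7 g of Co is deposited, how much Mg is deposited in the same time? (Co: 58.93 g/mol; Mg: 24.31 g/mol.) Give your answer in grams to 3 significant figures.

n(Co) = 11.7 / 58.93 = 0.1985 mol
Co²⁺ + 2e⁻ → Co, so n(e⁻) = 2 × 0.1985 = 0.3970 mol
Same current for the same time ⇒ same n(e⁻) = 0.3970 mol in both cells.
Mg²⁺ + 2e⁻ → Mg, so n(Mg) = 0.3970 / 2 = 0.1985 mol
m(Mg) = 0.1985 × 24.31 = 4.83 g

4.83 g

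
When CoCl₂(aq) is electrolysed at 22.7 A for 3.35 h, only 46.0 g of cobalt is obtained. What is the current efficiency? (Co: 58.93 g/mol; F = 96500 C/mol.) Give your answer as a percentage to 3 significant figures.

55.0%

Q = 22.7 × 12060 = 2.738×10^5 C
n(e⁻) = 2.738×10^5 / 96500 = 2.837 mol
Co²⁺ + 2e⁻ → Co, so theoretical n(Co) = 1.419 mol → 83.62 g
Efficiency = 46.0 / 83.62 = 0.5501 = 55.0%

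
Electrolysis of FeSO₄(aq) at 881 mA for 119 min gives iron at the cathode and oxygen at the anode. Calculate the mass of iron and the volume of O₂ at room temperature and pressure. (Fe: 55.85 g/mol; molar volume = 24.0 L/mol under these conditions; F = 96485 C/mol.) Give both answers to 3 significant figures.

Q = 0.881 × 7140 = 6290 C; n(e⁻) = 6290 / 96485 = 0.06519 mol
Cathode: Fe²⁺ + 2e⁻ → Fe → n(Fe) = 0.06519/2 = 0.03260 mol → 1.82 g
Anode: 2H₂O → O₂ + 4H⁺ + 4e⁻ → n(O₂) = 0.06519/4 = 0.01630 mol → 0.391 L

1.82 g Fe; 0.391 L O₂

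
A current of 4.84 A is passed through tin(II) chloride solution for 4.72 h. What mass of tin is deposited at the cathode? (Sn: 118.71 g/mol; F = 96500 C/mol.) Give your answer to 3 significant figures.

50.6 g

Q = It = 4.84 × 16992 = 82240 C
Moles of electrons = 82240 / 96500 = 0.8522 mol
Sn²⁺ + 2e⁻ → Sn, so n(Sn) = 0.8522 / 2 = 0.4261 mol
m = 0.4261 × 118.71 = 50.6 g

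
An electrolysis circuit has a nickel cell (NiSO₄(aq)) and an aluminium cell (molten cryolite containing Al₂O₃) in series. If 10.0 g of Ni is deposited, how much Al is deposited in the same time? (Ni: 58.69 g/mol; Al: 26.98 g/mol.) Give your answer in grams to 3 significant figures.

3.06 g

n(Ni) = 10.0 / 58.69 = 0.1704 mol
Ni²⁺ + 2e⁻ → Ni, so n(e⁻) = 2 × 0.1704 = 0.3408 mol
In series, the same 0.3408 mol of electrons flows through the second cell.
Al³⁺ + 3e⁻ → Al, so n(Al) = 0.3408 / 3 = 0.1136 mol
m(Al) = 0.1136 × 26.98 = 3.06 g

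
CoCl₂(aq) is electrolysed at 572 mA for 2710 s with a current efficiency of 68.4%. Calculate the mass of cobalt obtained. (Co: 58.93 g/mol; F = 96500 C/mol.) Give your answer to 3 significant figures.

Q = 0.572 × 2710 = 1550 C
n(e⁻) = 1550 / 96500 = 0.01606 mol
Co²⁺ + 2e⁻ → Co, so theoretical m(Co) = 0.008030 × 58.93 = 0.4732 g
Actual mass = 68.4% × 0.4732 = 0.324 g

0.324 g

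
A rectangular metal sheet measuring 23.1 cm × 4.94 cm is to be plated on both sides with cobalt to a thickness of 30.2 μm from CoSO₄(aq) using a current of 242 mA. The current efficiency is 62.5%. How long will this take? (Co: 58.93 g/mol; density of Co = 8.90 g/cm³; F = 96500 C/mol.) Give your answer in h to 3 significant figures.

Plated area = 2 × 23.1 × 4.94 = 228.2 cm²
Volume = 228.2 × 30.2×10⁻⁴ cm = 0.6892 cm³
m(Co) = 0.6892 × 8.90 = 6.134 g
n(Co) = 6.134 / 58.93 = 0.1041 mol; n(e⁻) = 2 × 0.1041 = 0.2082 mol
Q = 0.2082 × 96500 / 0.625 = 32150 C
t = 32150 / 0.242 = 1.329×10^5 s = 36.9 h

36.9 h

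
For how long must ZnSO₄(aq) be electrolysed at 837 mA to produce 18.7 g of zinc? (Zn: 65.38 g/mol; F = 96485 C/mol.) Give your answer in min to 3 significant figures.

n(Zn) = 18.7 / 65.38 = 0.2860 mol
Zn²⁺ + 2e⁻ → Zn, so n(e⁻) = 2 × 0.2860 = 0.5720 mol
Q = 0.5720 × 96485 = 55190 C
t = Q / I = 55190 / 0.837 = 65940 s = 1100 min

1100 min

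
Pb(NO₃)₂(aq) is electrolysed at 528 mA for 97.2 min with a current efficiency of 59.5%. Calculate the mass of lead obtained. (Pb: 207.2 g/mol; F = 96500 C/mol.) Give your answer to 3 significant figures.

Q = 0.528 × 5832 = 3079 C
n(e⁻) = 3079 / 96500 = 0.03191 mol
Pb²⁺ + 2e⁻ → Pb, so theoretical m(Pb) = 0.01596 × 207.2 = 3.307 g
Actual mass = 59.5% × 3.307 = 1.97 g

1.97 g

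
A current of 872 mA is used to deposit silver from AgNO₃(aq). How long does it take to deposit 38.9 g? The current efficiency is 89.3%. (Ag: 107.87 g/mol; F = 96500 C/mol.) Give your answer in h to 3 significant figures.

n(Ag) = 38.9 / 107.87 = 0.3606 mol
Ag⁺ + e⁻ → Ag, so n(e⁻) = 0.3606 mol
Q = 0.3606 × 96500 / 0.893 = 38970 C
t = Q / I = 38970 / 0.872 = 44690 s = 12.4 h

12.4 h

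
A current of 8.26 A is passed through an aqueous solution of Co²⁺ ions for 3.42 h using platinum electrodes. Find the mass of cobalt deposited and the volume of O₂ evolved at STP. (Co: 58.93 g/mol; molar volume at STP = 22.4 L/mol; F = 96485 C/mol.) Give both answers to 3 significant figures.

Q = 8.26 × 12312 = 1.017×10^5 C; n(e⁻) = 1.017×10^5 / 96485 = 1.054 mol
Cathode: Co²⁺ + 2e⁻ → Co → n(Co) = 1.054/2 = 0.5270 mol → 31.1 g
Anode: 2H₂O → O₂ + 4H⁺ + 4e⁻ → n(O₂) = 1.054/4 = 0.2635 mol → 5.90 L

31.1 g Co; 5.90 L O₂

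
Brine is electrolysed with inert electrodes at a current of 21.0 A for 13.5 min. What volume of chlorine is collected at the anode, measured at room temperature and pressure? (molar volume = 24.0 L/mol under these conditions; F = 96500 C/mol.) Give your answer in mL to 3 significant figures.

2120 mL

Q = It = 21.0 × 810 = 17010 C
n(e⁻) = Q/F = 17010/96500 = 0.1763 mol
2Cl⁻ → Cl₂ + 2e⁻, so n(Cl₂) = 0.1763 / 2 = 0.08815 mol
V = 0.08815 × 24.0 = 2.116 L
= 2120 mL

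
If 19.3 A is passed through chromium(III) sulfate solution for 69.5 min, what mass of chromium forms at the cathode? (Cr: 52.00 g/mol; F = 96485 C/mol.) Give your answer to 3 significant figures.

14.5 g

Q = 19.3 A × 4170 s = 80480 C
Moles of electrons = 80480 / 96485 = 0.8341 mol
Cr³⁺ + 3e⁻ → Cr, so n(Cr) = 0.8341 / 3 = 0.2780 mol
m = 0.2780 × 52.00 = 14.5 g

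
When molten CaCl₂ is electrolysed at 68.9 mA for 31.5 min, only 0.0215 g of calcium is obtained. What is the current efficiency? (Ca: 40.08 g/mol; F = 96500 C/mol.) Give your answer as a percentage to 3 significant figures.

79.5%

Q = 0.0689 × 1890 = 130.2 C
n(e⁻) = 130.2 / 96500 = 0.001349 mol
Ca²⁺ + 2e⁻ → Ca, so theoretical n(Ca) = 6.745×10^-4 mol → 0.02703 g
Efficiency = 0.0215 / 0.02703 = 0.7954 = 79.5%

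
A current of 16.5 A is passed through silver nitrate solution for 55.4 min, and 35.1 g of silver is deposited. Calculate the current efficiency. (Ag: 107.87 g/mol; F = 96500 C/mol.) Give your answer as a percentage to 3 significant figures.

Q = 16.5 × 3324 = 54850 C
n(e⁻) = 54850 / 96500 = 0.5684 mol
Ag⁺ + e⁻ → Ag, so theoretical n(Ag) = 0.5684 mol → 61.31 g
Efficiency = 35.1 / 61.31 = 0.5725 = 57.3%

57.3%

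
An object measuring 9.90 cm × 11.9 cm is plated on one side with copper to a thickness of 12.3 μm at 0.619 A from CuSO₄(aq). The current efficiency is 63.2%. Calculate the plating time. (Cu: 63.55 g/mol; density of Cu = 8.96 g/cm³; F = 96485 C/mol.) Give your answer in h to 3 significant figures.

2.80 h

Plated area = 9.90 × 11.9 = 117.8 cm²
Volume = 117.8 × 12.3×10⁻⁴ cm = 0.1449 cm³
m(Cu) = 0.1449 × 8.96 = 1.298 g
n(Cu) = 1.298 / 63.55 = 0.02042 mol; n(e⁻) = 2 × 0.02042 = 0.04084 mol
Q = 0.04084 × 96485 / 0.632 = 6235 C
t = 6235 / 0.619 = 10070 s = 2.80 h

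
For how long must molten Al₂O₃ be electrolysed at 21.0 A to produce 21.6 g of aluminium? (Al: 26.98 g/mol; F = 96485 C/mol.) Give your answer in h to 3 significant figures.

3.07 h

n(Al) = 21.6 / 26.98 = 0.8006 mol
Al³⁺ + 3e⁻ → Al, so n(e⁻) = 3 × 0.8006 = 2.402 mol
Q = 2.402 × 96485 = 2.318×10^5 C
t = Q / I = 2.318×10^5 / 21.0 = 11040 s = 3.07 h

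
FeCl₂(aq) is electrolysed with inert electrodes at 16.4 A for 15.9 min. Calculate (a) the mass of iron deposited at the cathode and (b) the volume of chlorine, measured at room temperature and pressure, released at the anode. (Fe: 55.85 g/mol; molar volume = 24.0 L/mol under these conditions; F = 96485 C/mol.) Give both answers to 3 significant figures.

Q = 16.4 × 954 = 15650 C; n(e⁻) = 15650 / 96485 = 0.1622 mol
Cathode: Fe²⁺ + 2e⁻ → Fe → n(Fe) = 0.1622/2 = 0.08110 mol → 4.53 g
Anode: 2Cl⁻ → Cl₂ + 2e⁻ → n(Cl₂) = 0.1622/2 = 0.08110 mol → 1.95 L

4.53 g Fe; 1.95 L Cl₂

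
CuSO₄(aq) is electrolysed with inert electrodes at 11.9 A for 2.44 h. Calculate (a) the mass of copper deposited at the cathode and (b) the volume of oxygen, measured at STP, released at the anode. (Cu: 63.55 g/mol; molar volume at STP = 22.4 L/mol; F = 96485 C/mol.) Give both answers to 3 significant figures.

34.4 g Cu; 6.07 L O₂

Q = 11.9 × 8784 = 1.045×10^5 C; n(e⁻) = 1.045×10^5 / 96485 = 1.083 mol
Cathode: Cu²⁺ + 2e⁻ → Cu → n(Cu) = 1.083/2 = 0.5415 mol → 34.4 g
Anode: 2H₂O → O₂ + 4H⁺ + 4e⁻ → n(O₂) = 1.083/4 = 0.2708 mol → 6.07 L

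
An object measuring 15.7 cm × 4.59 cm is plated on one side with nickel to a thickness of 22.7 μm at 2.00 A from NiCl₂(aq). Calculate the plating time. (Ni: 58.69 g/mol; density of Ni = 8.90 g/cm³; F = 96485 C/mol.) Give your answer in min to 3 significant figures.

Plated area = 15.7 × 4.59 = 72.06 cm²
Volume = 72.06 × 22.7×10⁻⁴ cm = 0.1636 cm³
m(Ni) = 0.1636 × 8.90 = 1.456 g
n(Ni) = 1.456 / 58.69 = 0.02481 mol; n(e⁻) = 2 × 0.02481 = 0.04962 mol
Q = 0.04962 × 96485 = 4788 C
t = 4788 / 2.00 = 2394 s = 39.9 min

39.9 min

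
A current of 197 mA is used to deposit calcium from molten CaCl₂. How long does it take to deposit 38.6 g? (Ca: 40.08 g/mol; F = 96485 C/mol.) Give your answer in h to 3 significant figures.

262 h

n(Ca) = 38.6 / 40.08 = 0.9631 mol
Ca²⁺ + 2e⁻ → Ca, so n(e⁻) = 2 × 0.9631 = 1.926 mol
Q = 1.926 × 96485 = 1.858×10^5 C
t = Q / I = 1.858×10^5 / 0.197 = 9.431×10^5 s = 262 h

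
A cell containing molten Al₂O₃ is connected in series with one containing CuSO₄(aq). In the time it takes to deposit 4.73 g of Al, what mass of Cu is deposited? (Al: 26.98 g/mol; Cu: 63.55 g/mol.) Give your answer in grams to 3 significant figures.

n(Al) = 4.73 / 26.98 = 0.1753 mol
Al³⁺ + 3e⁻ → Al, so n(e⁻) = 3 × 0.1753 = 0.5259 mol
In series, the same 0.5259 mol of electrons flows through the second cell.
Cu²⁺ + 2e⁻ → Cu, so n(Cu) = 0.5259 / 2 = 0.2630 mol
m(Cu) = 0.2630 × 63.55 = 16.7 g

16.7 g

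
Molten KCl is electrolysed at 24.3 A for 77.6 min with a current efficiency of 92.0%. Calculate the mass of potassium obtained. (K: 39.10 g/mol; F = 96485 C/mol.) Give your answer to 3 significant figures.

42.2 g

Q = 24.3 × 4656 = 1.131×10^5 C
n(e⁻) = 1.131×10^5 / 96485 = 1.172 mol
K⁺ + e⁻ → K, so theoretical m(K) = 1.172 × 39.10 = 45.83 g
Actual mass = 92.0% × 45.83 = 42.2 g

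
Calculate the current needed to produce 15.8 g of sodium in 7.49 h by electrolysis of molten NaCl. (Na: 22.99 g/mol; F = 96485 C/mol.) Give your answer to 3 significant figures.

n(Na) = 15.8 / 22.99 = 0.6873 mol
Na⁺ + e⁻ → Na, so n(e⁻) = 0.6873 mol
Q = 0.6873 × 96485 = 66310 C
I = Q / t = 66310 / 26964 s = 2.46 A

2.46 A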